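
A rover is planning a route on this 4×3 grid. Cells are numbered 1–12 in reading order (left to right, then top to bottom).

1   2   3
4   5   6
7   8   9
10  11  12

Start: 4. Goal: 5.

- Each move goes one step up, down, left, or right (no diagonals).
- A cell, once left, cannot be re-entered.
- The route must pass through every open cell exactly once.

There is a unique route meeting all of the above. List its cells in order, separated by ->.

4 -> 1 -> 2 -> 3 -> 6 -> 9 -> 12 -> 11 -> 10 -> 7 -> 8 -> 5

Need to visit all 12 open cells exactly once, starting at 4 and ending at 5.
Cell 3 has only two open neighbours (6 and 2), so the path must pass straight through it: one of those is the cell it's entered from and the other is where it exits.
Route from 4: up to 1, 2× right (reaching 3), 3× down (reaching 12), 2× left (reaching 10), up to 7, right to 8, up to 5 — 11 moves in all.
Check: all 12 open cells covered.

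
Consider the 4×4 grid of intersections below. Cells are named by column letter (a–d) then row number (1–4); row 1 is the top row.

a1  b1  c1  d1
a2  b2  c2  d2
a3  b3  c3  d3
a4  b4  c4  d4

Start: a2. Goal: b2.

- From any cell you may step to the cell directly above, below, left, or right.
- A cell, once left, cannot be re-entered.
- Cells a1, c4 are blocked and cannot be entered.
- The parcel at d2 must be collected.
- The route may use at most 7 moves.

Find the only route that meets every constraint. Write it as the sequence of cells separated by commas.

a2, a3, b3, c3, d3, d2, c2, b2

The 7-move cap with required stops at d2 leaves no slack for detours.
Route from a2: down 1 to a3, right 3 to d3, up 1 to d2, left 2 to b2 — 7 moves in all.
Check: all required cells visited; 7 ≤ 7 moves.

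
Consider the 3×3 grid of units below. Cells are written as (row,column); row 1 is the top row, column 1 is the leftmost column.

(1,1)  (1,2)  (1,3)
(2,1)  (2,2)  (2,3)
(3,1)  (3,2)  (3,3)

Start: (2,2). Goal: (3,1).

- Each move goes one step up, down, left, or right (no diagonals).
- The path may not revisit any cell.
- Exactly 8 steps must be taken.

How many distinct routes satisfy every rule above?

Need simple routes of exactly 8 moves from (2,2) to (3,1) (Manhattan distance 2, so 3 moves are spent on a detour and 3 undoing it).
Enumerating: (2,2) (3,2) (3,3) (2,3) (1,3) (1,2) (1,1) (2,1) (3,1) | (2,2) (2,1) (1,1) (1,2) (1,3) (2,3) (3,3) (3,2) (3,1).
That gives 2 routes.

2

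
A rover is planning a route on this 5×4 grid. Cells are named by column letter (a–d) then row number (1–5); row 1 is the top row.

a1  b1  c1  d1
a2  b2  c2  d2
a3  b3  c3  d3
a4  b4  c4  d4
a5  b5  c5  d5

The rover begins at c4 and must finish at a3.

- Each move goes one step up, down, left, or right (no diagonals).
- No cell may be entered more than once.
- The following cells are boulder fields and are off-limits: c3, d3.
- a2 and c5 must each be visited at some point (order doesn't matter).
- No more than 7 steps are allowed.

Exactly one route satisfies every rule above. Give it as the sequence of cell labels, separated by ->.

Any route must reach a2 and c5 and still end at a3 within 7 moves, so the order of the required stops is forced.
Route from c4: down 1 to c5, left 1 to b5, up 3 to b2, left 1 to a2, down 1 to a3 — 7 moves in all.
Check: all required cells visited; 7 ≤ 7 moves.

c4 -> c5 -> b5 -> b4 -> b3 -> b2 -> a2 -> a3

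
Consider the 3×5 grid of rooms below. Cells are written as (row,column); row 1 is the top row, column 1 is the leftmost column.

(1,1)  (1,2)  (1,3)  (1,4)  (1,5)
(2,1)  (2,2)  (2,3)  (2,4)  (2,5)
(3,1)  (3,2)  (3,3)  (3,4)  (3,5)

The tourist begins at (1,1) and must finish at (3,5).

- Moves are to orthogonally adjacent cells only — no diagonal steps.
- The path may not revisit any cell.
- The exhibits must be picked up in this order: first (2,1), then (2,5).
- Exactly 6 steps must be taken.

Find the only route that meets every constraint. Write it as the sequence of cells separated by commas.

(1,1), (2,1), (2,2), (2,3), (2,4), (2,5), (3,5)

The waypoints must appear in the order (2,1), (2,5), with no cell reused.
Route from (1,1): down 1 to (2,1), right 4 to (2,5), down 1 to (3,5) — 6 moves in all.
Check: order respected ((2,1) at step 1, (2,5) at step 5); 6 moves as required.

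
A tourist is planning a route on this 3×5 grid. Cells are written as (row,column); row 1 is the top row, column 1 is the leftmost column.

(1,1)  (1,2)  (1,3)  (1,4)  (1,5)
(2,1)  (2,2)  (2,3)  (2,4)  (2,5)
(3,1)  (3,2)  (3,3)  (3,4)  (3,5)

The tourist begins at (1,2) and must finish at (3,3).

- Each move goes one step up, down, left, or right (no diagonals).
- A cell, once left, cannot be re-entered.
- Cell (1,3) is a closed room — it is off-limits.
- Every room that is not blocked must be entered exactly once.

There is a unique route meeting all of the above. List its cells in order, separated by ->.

(1,2) -> (1,1) -> (2,1) -> (3,1) -> (3,2) -> (2,2) -> (2,3) -> (2,4) -> (1,4) -> (1,5) -> (2,5) -> (3,5) -> (3,4) -> (3,3)

Need to visit all 14 open cells exactly once, starting at (1,2) and ending at (3,3).
Cell (1,4) has only two open neighbours ((2,4) and (1,5)), so the path must pass straight through it: one of those is the cell it's entered from and the other is where it exits.
Route from (1,2): left to (1,1), 2× down (reaching (3,1)), right to (3,2), up to (2,2), 2× right (reaching (2,4)), up to (1,4), right to (1,5), 2× down (reaching (3,5)), 2× left (reaching (3,3)) — 13 moves in all.
Check: all 14 open cells covered.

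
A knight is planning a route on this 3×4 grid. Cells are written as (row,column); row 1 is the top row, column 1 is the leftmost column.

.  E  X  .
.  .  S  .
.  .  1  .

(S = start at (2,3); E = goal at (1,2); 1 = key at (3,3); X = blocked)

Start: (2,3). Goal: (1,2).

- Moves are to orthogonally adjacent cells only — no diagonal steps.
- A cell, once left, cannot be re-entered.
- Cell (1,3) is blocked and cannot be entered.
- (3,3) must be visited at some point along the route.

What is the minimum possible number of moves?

4

Any route passes through (3,3) somewhere between (2,3) and (1,2). Summing Manhattan distances along the two legs ((2,3) → (3,3) → (1,2)) gives a lower bound of 1 + 3 = 4 moves.
A route of 4 moves achieves this: (2,3) → (3,3) → (3,2) → (2,2) → (1,2).
Since 4 matches the lower bound, it is optimal.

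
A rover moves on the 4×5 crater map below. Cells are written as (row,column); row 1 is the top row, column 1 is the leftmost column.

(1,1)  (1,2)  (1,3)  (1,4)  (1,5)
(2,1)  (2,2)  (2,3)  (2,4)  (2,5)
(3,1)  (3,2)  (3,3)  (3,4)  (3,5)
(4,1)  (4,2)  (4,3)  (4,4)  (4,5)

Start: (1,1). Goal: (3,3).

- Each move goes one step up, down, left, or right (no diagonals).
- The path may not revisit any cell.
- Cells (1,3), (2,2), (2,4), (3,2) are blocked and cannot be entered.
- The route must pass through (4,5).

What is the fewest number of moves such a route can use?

10

Any route passes through (4,5) somewhere between (1,1) and (3,3). Summing Manhattan distances along the two legs ((1,1) → (4,5) → (3,3)) gives a lower bound of 7 + 3 = 10 moves.
A route of 10 moves achieves this: (1,1) → (2,1) → (3,1) → (4,1) → (4,2) → (4,3) → (4,4) → (4,5) → (3,5) → (3,4) → (3,3).
Since 10 matches the lower bound, it is optimal.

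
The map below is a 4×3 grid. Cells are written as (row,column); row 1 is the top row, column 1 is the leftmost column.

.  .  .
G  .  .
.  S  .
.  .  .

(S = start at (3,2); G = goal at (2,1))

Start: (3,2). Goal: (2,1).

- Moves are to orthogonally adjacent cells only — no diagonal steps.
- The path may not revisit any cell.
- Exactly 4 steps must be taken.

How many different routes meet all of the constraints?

3

Need simple routes of exactly 4 moves from (3,2) to (2,1) (Manhattan distance 2, so 1 moves are spent on a detour and 1 undoing it).
Enumerating: (3,2) (2,2) (1,2) (1,1) (2,1) | (3,2) (4,2) (4,1) (3,1) (2,1) | (3,2) (3,3) (2,3) (2,2) (2,1).
That gives 3 routes.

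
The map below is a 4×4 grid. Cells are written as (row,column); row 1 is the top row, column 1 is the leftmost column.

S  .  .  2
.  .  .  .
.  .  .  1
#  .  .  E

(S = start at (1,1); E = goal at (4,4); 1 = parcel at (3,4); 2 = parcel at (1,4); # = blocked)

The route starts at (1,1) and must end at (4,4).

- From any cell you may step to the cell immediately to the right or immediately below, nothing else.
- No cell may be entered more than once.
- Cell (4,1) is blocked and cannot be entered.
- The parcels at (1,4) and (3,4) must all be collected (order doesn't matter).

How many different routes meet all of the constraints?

1

A right/down-only route from (1,1) to (4,4) makes exactly 3 down-moves and 3 right-moves in some order.
With no other constraints that would be C(6,3) = 20 routes.
A monotone route can only reach the required cells in the order (1,4), (3,4), so split there and multiply the segment counts (each segment already excludes blocked cells): (1,1)→(1,4): 1; (1,4)→(3,4): 1; (3,4)→(4,4): 1; product = 1.
That gives 1 route.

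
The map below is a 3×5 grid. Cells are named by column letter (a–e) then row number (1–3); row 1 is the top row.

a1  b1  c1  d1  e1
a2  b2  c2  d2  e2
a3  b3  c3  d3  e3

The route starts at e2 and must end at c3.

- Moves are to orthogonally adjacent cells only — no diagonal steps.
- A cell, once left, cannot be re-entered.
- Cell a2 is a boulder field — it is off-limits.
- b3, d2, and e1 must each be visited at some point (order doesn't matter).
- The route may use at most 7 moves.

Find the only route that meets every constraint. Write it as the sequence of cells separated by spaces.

Any route must reach b3, d2, and e1 and still end at c3 within 7 moves, so the order of the required stops is forced.
Route from e2: up to e1, left to d1, down to d2, 2× left (reaching b2), down to b3, right to c3 — 7 moves in all.
Check: all required cells visited; 7 ≤ 7 moves.

e2 e1 d1 d2 c2 b2 b3 c3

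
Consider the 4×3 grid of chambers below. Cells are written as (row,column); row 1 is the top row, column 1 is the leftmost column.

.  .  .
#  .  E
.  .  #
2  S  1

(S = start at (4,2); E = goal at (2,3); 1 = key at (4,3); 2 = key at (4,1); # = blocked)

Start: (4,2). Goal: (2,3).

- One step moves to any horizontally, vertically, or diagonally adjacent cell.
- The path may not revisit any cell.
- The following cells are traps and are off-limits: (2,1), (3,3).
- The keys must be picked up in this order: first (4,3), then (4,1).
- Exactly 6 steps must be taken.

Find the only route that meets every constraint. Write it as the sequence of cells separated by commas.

(4,2), (4,3), (3,2), (4,1), (3,1), (2,2), (2,3)

The waypoints must appear in the order (4,3), (4,1), with no cell reused.
Route from (4,2): right 1 to (4,3), up-left 1 to (3,2), down-left 1 to (4,1), up 1 to (3,1), up-right 1 to (2,2), right 1 to (2,3) — 6 moves in all.
Check: order respected (1 at step 1, 2 at step 3); 6 moves as required.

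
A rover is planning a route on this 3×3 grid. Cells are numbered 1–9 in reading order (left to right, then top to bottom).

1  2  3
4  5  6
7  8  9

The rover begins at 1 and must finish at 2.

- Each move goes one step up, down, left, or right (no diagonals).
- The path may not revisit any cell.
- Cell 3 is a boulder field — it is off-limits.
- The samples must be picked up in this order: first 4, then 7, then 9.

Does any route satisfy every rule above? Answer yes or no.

One route that works: 1 → 4 → 7 → 8 → 9 → 6 → 5 → 2.

yes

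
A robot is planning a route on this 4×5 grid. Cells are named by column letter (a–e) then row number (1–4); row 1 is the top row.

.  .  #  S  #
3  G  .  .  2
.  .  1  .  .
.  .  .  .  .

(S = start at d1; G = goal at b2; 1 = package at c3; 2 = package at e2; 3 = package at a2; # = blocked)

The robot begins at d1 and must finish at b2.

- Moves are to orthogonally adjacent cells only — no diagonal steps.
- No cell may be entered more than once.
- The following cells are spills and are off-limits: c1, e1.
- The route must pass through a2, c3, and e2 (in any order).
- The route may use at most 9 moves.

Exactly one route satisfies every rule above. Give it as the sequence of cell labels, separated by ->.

d1 -> d2 -> e2 -> e3 -> d3 -> c3 -> b3 -> a3 -> a2 -> b2

Any route must reach a2, c3, and e2 and still end at b2 within 9 moves, so the order of the required stops is forced.
Route from d1: down to d2, right to e2, down to e3, 4× left (reaching a3), up to a2, right to b2 — 9 moves in all.
Check: all required cells visited; 9 ≤ 9 moves.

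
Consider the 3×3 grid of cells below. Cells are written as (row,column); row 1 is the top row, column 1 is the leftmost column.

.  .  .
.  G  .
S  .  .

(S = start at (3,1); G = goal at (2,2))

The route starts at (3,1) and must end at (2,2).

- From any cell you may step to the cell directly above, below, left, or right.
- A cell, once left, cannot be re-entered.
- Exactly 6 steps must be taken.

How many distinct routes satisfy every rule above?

2

Need simple routes of exactly 6 moves from (3,1) to (2,2) (Manhattan distance 2, so 2 moves are spent on a detour and 2 undoing it).
Enumerating: (3,1) (2,1) (1,1) (1,2) (1,3) (2,3) (2,2) | (3,1) (3,2) (3,3) (2,3) (1,3) (1,2) (2,2).
That gives 2 routes.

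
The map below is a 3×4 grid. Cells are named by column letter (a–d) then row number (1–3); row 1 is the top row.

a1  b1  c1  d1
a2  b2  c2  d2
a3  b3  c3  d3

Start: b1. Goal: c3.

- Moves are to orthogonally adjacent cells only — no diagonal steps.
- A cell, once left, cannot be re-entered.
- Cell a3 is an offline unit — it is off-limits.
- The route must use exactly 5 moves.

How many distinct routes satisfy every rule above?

Need simple routes of exactly 5 moves from b1 to c3 (Manhattan distance 3, so 1 moves are spent on a detour and 1 undoing it).
Enumerating: b1 b2 c2 d2 d3 c3 | b1 a1 a2 b2 b3 c3 | b1 a1 a2 b2 c2 c3 | b1 c1 c2 b2 b3 c3 | b1 c1 c2 d2 d3 c3 | b1 c1 d1 d2 d3 c3 | b1 c1 d1 d2 c2 c3.
That gives 7 routes.

7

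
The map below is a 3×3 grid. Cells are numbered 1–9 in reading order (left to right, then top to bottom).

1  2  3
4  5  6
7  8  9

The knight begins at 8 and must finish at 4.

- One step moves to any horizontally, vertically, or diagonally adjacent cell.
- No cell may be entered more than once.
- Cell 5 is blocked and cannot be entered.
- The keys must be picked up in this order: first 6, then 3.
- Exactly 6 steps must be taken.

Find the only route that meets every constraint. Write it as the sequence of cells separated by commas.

8, 9, 6, 3, 2, 1, 4

The waypoints must appear in the order 6, 3, with no cell reused.
Route from 8: right to 9, 2× up (reaching 3), 2× left (reaching 1), down to 4 — 6 moves in all.
Check: order respected (6 at step 2, 3 at step 3); 6 moves as required.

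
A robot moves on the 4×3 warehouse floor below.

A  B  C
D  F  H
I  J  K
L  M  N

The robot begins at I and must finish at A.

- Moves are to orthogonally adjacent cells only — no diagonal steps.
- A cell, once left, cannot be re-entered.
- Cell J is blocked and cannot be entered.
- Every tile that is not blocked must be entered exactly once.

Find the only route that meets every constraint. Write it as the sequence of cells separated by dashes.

I - L - M - N - K - H - C - B - F - D - A

Need to visit all 11 open cells exactly once, starting at I and ending at A.
Cell K has only two open neighbours (H and N), so the path must pass straight through it: one of those is the cell it's entered from and the other is where it exits.
Route from I: down 1 to L, right 2 to N, up 3 to C, left 1 to B, down 1 to F, left 1 to D, up 1 to A — 10 moves in all.
Check: all 11 open cells covered.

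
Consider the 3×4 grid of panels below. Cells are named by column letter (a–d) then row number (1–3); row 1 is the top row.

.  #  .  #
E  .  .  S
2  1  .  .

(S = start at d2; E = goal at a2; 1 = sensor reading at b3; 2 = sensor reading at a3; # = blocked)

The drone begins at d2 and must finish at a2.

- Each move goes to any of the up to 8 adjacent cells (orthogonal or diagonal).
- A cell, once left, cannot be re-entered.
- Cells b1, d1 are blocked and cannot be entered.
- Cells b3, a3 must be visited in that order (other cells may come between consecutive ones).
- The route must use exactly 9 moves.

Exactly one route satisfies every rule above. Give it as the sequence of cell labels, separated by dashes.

d2 - c1 - c2 - d3 - c3 - b3 - a3 - b2 - a1 - a2

The waypoints must appear in the order b3, a3, with no cell reused.
Route from d2: up-left to c1, down to c2, down-right to d3, 3× left (reaching a3), up-right to b2, up-left to a1, down to a2 — 9 moves in all.
Check: order respected (1 at step 5, 2 at step 6); 9 moves as required.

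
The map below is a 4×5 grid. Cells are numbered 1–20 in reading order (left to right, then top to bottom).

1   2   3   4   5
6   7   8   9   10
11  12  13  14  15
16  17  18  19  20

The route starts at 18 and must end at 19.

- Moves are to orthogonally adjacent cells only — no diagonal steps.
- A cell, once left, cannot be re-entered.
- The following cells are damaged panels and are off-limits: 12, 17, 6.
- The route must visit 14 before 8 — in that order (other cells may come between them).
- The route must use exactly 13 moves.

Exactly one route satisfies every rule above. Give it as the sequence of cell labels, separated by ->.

The waypoints must appear in the order 14, 8, with no cell reused.
Route from 18: up 1 to 13, right 1 to 14, up 1 to 9, left 2 to 7, up 1 to 2, right 3 to 5, down 3 to 20, left 1 to 19 — 13 moves in all.
Check: order respected (14 at step 2, 8 at step 4); 13 moves as required.

18 -> 13 -> 14 -> 9 -> 8 -> 7 -> 2 -> 3 -> 4 -> 5 -> 10 -> 15 -> 20 -> 19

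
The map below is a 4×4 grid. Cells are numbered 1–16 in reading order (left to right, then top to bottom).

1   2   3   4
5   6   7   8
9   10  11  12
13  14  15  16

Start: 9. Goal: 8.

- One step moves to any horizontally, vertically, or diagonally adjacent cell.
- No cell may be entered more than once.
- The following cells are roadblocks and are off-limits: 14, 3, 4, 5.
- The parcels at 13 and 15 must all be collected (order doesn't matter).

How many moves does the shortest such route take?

Any route passes through 13 and 15 in some order between 9 and 8. Summing Chebyshev distances along each leg and taking the cheapest ordering (9 → 13 → 15 → 8) gives a lower bound of 1 + 2 + 2 = 5 moves.
A route of 5 moves achieves this: 9 → 13 → 10 → 15 → 11 → 8.
Since 5 matches the lower bound, it is optimal.

5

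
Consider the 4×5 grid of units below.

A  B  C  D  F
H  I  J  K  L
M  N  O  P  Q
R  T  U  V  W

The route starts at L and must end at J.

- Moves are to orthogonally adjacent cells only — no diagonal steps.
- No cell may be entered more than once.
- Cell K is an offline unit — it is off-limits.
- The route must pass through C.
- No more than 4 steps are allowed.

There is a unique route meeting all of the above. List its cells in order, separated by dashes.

L - F - D - C - J

Any route must reach C and still end at J within 4 moves, so the order of the required stops is forced.
Route from L: up to F, 2× left (reaching C), down to J — 4 moves in all.
Check: all required cells visited; 4 ≤ 4 moves.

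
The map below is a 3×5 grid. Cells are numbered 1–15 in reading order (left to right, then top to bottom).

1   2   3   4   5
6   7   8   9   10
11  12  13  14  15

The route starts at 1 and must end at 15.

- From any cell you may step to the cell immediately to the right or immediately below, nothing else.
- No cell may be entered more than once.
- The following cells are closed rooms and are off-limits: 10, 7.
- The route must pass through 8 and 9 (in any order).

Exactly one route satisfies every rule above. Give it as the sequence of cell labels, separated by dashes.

Moves only go right or down, so the column and row indices never decrease.
Route from 1: right 2 to 3, down 1 to 8, right 1 to 9, down 1 to 14, right 1 to 15 — 6 moves in all.
Check: all required cells visited.

1 - 2 - 3 - 8 - 9 - 14 - 15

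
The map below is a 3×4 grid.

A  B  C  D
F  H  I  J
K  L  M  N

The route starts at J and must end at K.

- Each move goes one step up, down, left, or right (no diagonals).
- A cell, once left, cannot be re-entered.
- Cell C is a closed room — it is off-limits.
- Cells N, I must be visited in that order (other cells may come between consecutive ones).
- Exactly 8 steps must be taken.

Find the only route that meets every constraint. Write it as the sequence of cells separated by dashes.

J - N - M - I - H - B - A - F - K

The waypoints must appear in the order N, I, with no cell reused.
Route from J: down to N, left to M, up to I, left to H, up to B, left to A, 2× down (reaching K) — 8 moves in all.
Check: order respected (N at step 1, I at step 3); 8 moves as required.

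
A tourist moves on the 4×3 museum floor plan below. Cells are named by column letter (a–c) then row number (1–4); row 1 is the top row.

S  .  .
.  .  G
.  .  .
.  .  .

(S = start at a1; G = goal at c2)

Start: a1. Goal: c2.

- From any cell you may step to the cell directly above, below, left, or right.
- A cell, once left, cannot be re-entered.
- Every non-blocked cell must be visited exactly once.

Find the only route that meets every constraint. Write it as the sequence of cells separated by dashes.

a1 - a2 - a3 - a4 - b4 - c4 - c3 - b3 - b2 - b1 - c1 - c2

Need to visit all 12 open cells exactly once, starting at a1 and ending at c2.
Cell c4 has only two open neighbours (c3 and b4), so the path must pass straight through it: one of those is the cell it's entered from and the other is where it exits.
Route from a1: down 3 to a4, right 2 to c4, up 1 to c3, left 1 to b3, up 2 to b1, right 1 to c1, down 1 to c2 — 11 moves in all.
Check: all 12 open cells covered.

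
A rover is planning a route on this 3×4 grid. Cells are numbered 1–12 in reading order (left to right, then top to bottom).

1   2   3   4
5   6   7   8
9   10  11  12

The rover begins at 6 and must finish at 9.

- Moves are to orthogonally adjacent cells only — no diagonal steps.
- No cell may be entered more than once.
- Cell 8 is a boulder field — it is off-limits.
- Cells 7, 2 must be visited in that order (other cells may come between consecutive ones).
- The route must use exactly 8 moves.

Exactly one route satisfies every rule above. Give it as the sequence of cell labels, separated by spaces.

The waypoints must appear in the order 7, 2, with no cell reused.
Route from 6: down to 10, right to 11, 2× up (reaching 3), 2× left (reaching 1), 2× down (reaching 9) — 8 moves in all.
Check: order respected (7 at step 3, 2 at step 5); 8 moves as required.

6 10 11 7 3 2 1 5 9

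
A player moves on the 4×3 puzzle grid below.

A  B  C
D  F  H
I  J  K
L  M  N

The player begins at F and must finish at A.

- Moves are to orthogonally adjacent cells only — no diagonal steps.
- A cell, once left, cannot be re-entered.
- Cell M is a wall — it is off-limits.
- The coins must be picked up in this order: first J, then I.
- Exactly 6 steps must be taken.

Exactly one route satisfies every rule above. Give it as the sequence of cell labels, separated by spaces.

The waypoints must appear in the order J, I, with no cell reused.
Route from F: right to H, down to K, 2× left (reaching I), 2× up (reaching A) — 6 moves in all.
Check: order respected (J at step 3, I at step 4); 6 moves as required.

F H K J I D A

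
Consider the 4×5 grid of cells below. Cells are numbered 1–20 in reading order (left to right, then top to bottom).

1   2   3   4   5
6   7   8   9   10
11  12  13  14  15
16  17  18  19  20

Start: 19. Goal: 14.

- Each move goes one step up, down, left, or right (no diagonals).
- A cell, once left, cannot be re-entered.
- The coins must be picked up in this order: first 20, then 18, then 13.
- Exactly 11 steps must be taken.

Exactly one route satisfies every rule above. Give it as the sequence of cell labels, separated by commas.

The waypoints must appear in the order 20, 18, 13, with no cell reused.
Route from 19: right 1 to 20, up 2 to 10, left 3 to 7, down 2 to 17, right 1 to 18, up 1 to 13, right 1 to 14 — 11 moves in all.
Check: order respected (20 at step 1, 18 at step 9, 13 at step 10); 11 moves as required.

19, 20, 15, 10, 9, 8, 7, 12, 17, 18, 13, 14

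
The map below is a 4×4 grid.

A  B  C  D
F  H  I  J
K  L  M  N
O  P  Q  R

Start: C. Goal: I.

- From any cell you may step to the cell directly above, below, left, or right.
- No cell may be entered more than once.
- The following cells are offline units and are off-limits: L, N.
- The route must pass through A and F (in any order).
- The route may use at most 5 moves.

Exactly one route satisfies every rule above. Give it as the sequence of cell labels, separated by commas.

The budget equals the shortest possible length, so every move has to be on a shortest route through the required cells.
Route from C: left 2 to A, down 1 to F, right 2 to I — 5 moves in all.
Check: all required cells visited; 5 ≤ 5 moves.

C, B, A, F, H, I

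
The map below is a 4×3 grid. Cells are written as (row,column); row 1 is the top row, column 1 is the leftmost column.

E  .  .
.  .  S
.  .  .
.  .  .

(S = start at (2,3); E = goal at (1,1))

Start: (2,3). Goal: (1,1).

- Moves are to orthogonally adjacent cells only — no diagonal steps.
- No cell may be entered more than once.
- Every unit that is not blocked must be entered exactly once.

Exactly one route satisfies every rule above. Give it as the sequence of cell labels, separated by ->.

(2,3) -> (1,3) -> (1,2) -> (2,2) -> (3,2) -> (3,3) -> (4,3) -> (4,2) -> (4,1) -> (3,1) -> (2,1) -> (1,1)

Need to visit all 12 open cells exactly once, starting at (2,3) and ending at (1,1).
Cell (1,3) has only two open neighbours ((2,3) and (1,2)), so the path must pass straight through it: one of those is the cell it's entered from and the other is where it exits.
Route from (2,3): up 1 to (1,3), left 1 to (1,2), down 2 to (3,2), right 1 to (3,3), down 1 to (4,3), left 2 to (4,1), up 3 to (1,1) — 11 moves in all.
Check: all 12 open cells covered.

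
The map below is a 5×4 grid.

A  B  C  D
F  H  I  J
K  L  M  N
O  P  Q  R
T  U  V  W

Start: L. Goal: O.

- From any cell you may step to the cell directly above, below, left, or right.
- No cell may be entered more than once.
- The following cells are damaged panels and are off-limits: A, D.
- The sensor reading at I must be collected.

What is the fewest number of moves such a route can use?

Any route passes through I somewhere between L and O. Summing Manhattan distances along the two legs (L → I → O) gives a lower bound of 2 + 4 = 6 moves.
A route of 6 moves achieves this: L → H → I → M → Q → P → O.
Since 6 matches the lower bound, it is optimal.

6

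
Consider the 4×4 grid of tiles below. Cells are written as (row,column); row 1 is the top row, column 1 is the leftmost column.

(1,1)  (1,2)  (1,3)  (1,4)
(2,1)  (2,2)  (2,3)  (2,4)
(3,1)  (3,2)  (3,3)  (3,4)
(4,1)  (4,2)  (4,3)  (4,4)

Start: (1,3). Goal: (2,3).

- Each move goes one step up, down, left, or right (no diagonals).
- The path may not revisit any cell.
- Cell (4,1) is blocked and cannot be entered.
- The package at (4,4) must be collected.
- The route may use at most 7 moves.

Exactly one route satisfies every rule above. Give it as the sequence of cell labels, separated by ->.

Any route must reach (4,4) and still end at (2,3) within 7 moves, so the order of the required stops is forced.
Route from (1,3): right to (1,4), 3× down (reaching (4,4)), left to (4,3), 2× up (reaching (2,3)) — 7 moves in all.
Check: all required cells visited; 7 ≤ 7 moves.

(1,3) -> (1,4) -> (2,4) -> (3,4) -> (4,4) -> (4,3) -> (3,3) -> (2,3)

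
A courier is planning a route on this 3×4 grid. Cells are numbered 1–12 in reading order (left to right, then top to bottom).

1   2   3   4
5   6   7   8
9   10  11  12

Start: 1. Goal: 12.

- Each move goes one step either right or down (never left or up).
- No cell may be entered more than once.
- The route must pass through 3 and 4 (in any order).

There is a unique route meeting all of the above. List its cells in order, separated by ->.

Moves only go right or down, so the column and row indices never decrease.
Route from 1: 3× right (reaching 4), 2× down (reaching 12) — 5 moves in all.
Check: all required cells visited.

1 -> 2 -> 3 -> 4 -> 8 -> 12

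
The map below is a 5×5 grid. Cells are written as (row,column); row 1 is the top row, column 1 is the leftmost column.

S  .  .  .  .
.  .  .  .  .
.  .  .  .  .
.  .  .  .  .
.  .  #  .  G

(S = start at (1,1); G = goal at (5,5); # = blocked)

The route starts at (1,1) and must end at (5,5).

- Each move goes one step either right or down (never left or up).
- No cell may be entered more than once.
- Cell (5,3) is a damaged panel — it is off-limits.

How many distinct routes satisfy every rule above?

A right/down-only route from (1,1) to (5,5) makes exactly 4 down-moves and 4 right-moves in some order.
With no other constraints that would be C(8,4) = 70 routes.
Subtract routes through each blocked cell (inclusion–exclusion for overlaps): − through (5,3): 15 → 55.
That gives 55 routes.

55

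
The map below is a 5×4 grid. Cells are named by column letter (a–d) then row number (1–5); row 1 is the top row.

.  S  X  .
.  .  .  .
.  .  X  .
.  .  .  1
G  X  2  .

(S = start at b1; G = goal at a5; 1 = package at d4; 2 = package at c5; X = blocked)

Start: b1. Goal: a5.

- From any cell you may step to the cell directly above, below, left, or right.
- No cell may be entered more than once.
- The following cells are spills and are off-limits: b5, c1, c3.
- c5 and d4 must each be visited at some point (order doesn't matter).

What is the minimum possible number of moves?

11

Any route passes through c5 and d4 in some order between b1 and a5. Summing Manhattan distances along each leg and taking the cheapest ordering (b1 → d4 → c5 → a5) gives a lower bound of 5 + 2 + 2 = 9 moves.
That bound ignores the blocked cells. Measuring each leg by the fewest moves that actually steer around them (b1→d4: 5; d4→c5: 2; c5→a5: 4) raises the lower bound to 11.
A route of 11 moves exists: b1 → b2 → c2 → d2 → d3 → d4 → d5 → c5 → c4 → b4 → a4 → a5.
Since 11 matches that lower bound, it is optimal.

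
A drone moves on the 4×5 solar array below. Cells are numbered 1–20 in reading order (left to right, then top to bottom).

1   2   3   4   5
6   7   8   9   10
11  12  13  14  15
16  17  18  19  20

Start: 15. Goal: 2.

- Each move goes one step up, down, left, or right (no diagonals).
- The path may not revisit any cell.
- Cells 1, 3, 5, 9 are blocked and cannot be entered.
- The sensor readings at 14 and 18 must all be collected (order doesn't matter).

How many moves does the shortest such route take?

7

Any route passes through 14 and 18 in some order between 15 and 2. Summing Manhattan distances along each leg and taking the cheapest ordering (15 → 14 → 18 → 2) gives a lower bound of 1 + 2 + 4 = 7 moves.
A route of 7 moves achieves this: 15 → 14 → 19 → 18 → 13 → 8 → 7 → 2.
Since 7 matches the lower bound, it is optimal.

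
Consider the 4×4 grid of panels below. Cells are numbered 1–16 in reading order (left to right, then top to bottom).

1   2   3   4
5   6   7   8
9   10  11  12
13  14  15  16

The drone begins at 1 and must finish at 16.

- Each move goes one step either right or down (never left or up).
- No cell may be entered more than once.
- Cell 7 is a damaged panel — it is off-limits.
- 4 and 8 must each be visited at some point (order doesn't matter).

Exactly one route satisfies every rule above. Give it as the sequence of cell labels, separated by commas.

1, 2, 3, 4, 8, 12, 16

Moves only go right or down, so the column and row indices never decrease.
Route from 1: 3× right (reaching 4), 3× down (reaching 16) — 6 moves in all.
Check: all required cells visited.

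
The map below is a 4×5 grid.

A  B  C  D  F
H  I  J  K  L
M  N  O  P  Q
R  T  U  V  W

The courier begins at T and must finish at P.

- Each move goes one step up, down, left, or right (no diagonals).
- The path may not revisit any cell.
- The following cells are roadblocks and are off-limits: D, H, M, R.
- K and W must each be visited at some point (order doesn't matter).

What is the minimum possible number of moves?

7

Any route passes through K and W in some order between T and P. Summing Manhattan distances along each leg and taking the cheapest ordering (T → W → K → P) gives a lower bound of 3 + 3 + 1 = 7 moves.
A route of 7 moves achieves this: T → U → V → W → Q → L → K → P.
Since 7 matches the lower bound, it is optimal.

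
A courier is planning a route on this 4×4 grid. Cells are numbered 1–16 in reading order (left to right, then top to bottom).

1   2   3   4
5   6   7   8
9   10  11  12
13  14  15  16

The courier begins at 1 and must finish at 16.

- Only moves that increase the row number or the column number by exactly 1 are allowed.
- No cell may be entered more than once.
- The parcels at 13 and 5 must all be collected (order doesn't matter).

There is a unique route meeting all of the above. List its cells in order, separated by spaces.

1 5 9 13 14 15 16

Moves only go right or down, so the column and row indices never decrease.
Route from 1: 3× down (reaching 13), 3× right (reaching 16) — 6 moves in all.
Check: all required cells visited.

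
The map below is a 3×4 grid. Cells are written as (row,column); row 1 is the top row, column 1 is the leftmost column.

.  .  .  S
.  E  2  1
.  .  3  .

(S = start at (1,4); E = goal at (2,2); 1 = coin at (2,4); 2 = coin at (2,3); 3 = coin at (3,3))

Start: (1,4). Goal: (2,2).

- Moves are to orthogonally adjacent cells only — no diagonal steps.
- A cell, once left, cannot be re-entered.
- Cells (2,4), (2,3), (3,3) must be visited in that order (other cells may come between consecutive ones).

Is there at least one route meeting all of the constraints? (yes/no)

yes

One route that works: (1,4) → (2,4) → (2,3) → (3,3) → (3,2) → (2,2).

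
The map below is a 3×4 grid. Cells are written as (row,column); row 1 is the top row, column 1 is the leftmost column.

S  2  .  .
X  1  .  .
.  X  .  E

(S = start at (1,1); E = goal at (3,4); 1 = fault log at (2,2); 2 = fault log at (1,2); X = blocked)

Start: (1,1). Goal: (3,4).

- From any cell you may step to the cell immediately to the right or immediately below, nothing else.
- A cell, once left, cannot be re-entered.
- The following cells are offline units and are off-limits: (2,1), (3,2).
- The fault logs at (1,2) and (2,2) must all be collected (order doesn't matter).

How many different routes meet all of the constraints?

A right/down-only route from (1,1) to (3,4) makes exactly 2 down-moves and 3 right-moves in some order.
With no other constraints that would be C(5,2) = 10 routes.
A monotone route can only reach the required cells in the order (1,2), (2,2), so split there and multiply the segment counts (each segment already excludes blocked cells): (1,1)→(1,2): 1; (1,2)→(2,2): 1; (2,2)→(3,4): 2; product = 2.
That gives 2 routes.

2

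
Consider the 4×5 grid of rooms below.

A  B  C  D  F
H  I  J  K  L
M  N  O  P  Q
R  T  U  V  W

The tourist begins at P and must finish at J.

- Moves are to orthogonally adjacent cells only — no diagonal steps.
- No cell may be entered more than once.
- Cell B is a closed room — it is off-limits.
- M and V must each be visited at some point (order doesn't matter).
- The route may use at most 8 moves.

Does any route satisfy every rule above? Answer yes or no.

yes

One route that works: P → V → U → O → N → M → H → I → J.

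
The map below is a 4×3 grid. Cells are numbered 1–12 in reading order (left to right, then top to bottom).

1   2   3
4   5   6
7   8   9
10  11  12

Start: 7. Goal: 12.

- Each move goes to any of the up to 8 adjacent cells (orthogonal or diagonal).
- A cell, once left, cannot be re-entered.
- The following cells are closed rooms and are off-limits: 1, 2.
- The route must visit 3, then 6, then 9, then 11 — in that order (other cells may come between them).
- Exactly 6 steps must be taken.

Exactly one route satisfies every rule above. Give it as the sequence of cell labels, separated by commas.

The waypoints must appear in the order 3, 6, 9, 11, with no cell reused.
Route from 7: 2× up-right (reaching 3), 2× down (reaching 9), down-left to 11, right to 12 — 6 moves in all.
Check: order respected (3 at step 2, 6 at step 3, 9 at step 4, 11 at step 5); 6 moves as required.

7, 5, 3, 6, 9, 11, 12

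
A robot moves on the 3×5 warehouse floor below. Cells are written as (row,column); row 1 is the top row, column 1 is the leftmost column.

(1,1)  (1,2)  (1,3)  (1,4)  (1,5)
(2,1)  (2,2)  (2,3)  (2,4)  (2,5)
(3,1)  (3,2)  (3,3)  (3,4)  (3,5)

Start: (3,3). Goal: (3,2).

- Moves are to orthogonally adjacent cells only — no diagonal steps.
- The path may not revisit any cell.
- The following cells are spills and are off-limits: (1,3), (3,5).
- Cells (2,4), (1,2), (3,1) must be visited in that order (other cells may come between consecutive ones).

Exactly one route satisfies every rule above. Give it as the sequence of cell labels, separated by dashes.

The waypoints must appear in the order (2,4), (1,2), (3,1), with no cell reused.
Route from (3,3): right 1 to (3,4), up 1 to (2,4), left 2 to (2,2), up 1 to (1,2), left 1 to (1,1), down 2 to (3,1), right 1 to (3,2) — 9 moves in all.
Check: order respected ((2,4) at step 2, (1,2) at step 5, (3,1) at step 8).

(3,3) - (3,4) - (2,4) - (2,3) - (2,2) - (1,2) - (1,1) - (2,1) - (3,1) - (3,2)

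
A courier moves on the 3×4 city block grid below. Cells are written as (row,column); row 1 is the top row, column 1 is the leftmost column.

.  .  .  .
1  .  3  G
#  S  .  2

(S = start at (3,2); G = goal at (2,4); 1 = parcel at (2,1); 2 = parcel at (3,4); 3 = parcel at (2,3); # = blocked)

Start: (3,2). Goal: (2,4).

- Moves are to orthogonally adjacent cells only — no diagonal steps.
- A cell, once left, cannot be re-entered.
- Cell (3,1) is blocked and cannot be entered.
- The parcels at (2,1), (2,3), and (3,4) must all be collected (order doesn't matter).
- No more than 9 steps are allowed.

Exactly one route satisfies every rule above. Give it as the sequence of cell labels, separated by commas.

(3,2), (2,2), (2,1), (1,1), (1,2), (1,3), (2,3), (3,3), (3,4), (2,4)

The budget equals the shortest possible length, so every move has to be on a shortest route through the required cells.
Route from (3,2): up to (2,2), left to (2,1), up to (1,1), 2× right (reaching (1,3)), 2× down (reaching (3,3)), right to (3,4), up to (2,4) — 9 moves in all.
Check: all required cells visited; 9 ≤ 9 moves.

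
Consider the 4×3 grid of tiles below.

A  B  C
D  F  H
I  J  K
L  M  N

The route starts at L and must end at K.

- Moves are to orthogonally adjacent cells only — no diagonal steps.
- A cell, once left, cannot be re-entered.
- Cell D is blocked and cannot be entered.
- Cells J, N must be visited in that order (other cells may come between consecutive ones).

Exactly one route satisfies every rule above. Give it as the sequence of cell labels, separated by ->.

L -> I -> J -> M -> N -> K

The waypoints must appear in the order J, N, with no cell reused.
Route from L: up to I, right to J, down to M, right to N, up to K — 5 moves in all.
Check: order respected (J at step 2, N at step 4).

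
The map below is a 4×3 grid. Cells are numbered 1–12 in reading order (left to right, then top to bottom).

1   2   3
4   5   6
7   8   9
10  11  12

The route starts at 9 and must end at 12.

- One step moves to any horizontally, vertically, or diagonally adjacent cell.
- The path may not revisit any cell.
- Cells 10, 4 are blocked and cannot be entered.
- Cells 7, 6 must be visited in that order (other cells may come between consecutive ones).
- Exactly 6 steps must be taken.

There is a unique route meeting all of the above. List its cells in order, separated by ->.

9 -> 11 -> 7 -> 5 -> 6 -> 8 -> 12

The waypoints must appear in the order 7, 6, with no cell reused.
Route from 9: down-left 1 to 11, up-left 1 to 7, up-right 1 to 5, right 1 to 6, down-left 1 to 8, down-right 1 to 12 — 6 moves in all.
Check: order respected (7 at step 2, 6 at step 4); 6 moves as required.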